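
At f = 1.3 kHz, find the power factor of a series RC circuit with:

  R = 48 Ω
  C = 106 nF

Step 1 — Angular frequency: ω = 2π·f = 2π·1300 = 8168 rad/s.
Step 2 — Component impedances:
  R: Z = R = 48 Ω
  C: Z = 1/(jωC) = -j/(ω·C) = 0 - j1155 Ω
Step 3 — Series combination: Z_total = R + C = 48 - j1155 Ω = 1156∠-87.6° Ω.
Step 4 — Power factor: PF = cos(φ) = Re(Z)/|Z| = 48/1156 = 0.04152.
Step 5 — Type: Im(Z) = -1155 ⇒ leading (phase φ = -87.6°).

PF = 0.04152 (leading, φ = -87.6°)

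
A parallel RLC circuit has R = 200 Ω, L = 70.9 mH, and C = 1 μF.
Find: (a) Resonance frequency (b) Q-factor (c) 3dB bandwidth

Step 1 — Resonance: ω₀ = 1/√(LC) = 1/√(0.0709·1e-06) = 3756 rad/s.
Step 2 — f₀ = ω₀/(2π) = 597.7 Hz.
Step 3 — Parallel Q: Q = R/(ω₀L) = 200/(3756·0.0709) = 0.7511.
Step 4 — Bandwidth: Δω = ω₀/Q = 5000 rad/s; BW = Δω/(2π) = 795.8 Hz.

(a) f₀ = 597.7 Hz  (b) Q = 0.7511  (c) BW = 795.8 Hz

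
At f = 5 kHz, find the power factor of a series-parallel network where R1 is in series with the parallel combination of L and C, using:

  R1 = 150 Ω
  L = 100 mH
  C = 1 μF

Step 1 — Angular frequency: ω = 2π·f = 2π·5000 = 3.142e+04 rad/s.
Step 2 — Component impedances:
  R1: Z = R = 150 Ω
  L: Z = jωL = j·3.142e+04·0.1 = 0 + j3142 Ω
  C: Z = 1/(jωC) = -j/(ω·C) = 0 - j31.83 Ω
Step 3 — Parallel branch: L || C = 1/(1/L + 1/C) = 0 - j32.16 Ω.
Step 4 — Series with R1: Z_total = R1 + (L || C) = 150 - j32.16 Ω = 153.4∠-12.1° Ω.
Step 5 — Power factor: PF = cos(φ) = Re(Z)/|Z| = 150/153.4 = 0.9778.
Step 6 — Type: Im(Z) = -32.16 ⇒ leading (phase φ = -12.1°).

PF = 0.9778 (leading, φ = -12.1°)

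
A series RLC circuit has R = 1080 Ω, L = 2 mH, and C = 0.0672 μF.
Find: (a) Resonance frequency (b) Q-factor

Step 1 — Resonance condition Im(Z)=0 gives ω₀ = 1/√(LC).
Step 2 — ω₀ = 1/√(0.002·6.72e-08) = 8.626e+04 rad/s.
Step 3 — f₀ = ω₀/(2π) = 1.373e+04 Hz.
Step 4 — Series Q: Q = ω₀L/R = 8.626e+04·0.002/1080 = 0.1597.

(a) f₀ = 1.373e+04 Hz  (b) Q = 0.1597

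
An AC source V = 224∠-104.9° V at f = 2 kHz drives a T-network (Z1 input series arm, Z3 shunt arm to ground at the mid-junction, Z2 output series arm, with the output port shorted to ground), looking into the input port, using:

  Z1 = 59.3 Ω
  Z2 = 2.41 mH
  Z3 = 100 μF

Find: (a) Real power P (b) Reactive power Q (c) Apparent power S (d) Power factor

Step 1 — Angular frequency: ω = 2π·f = 2π·2000 = 1.257e+04 rad/s.
Step 2 — Component impedances:
  Z1: Z = R = 59.3 Ω
  Z2: Z = jωL = j·1.257e+04·0.00241 = 0 + j30.28 Ω
  Z3: Z = 1/(jωC) = -j/(ω·C) = 0 - j0.7958 Ω
Step 3 — With the output port shorted to ground, the output series arm Z2 runs from the junction to ground; the shunt arm Z3 also runs from the junction to ground. They appear in parallel: Z3 || Z2 = 0 - j0.8172 Ω.
Step 4 — Series with input arm Z1: Z_in = Z1 + (Z3 || Z2) = 59.3 - j0.8172 Ω = 59.31∠-0.8° Ω.
Step 5 — Source phasor: V = 224∠-104.9° V = -57.6 - j216.5 V.
Step 6 — Current: I = V / Z = -0.9208 - j3.663 A = 3.777∠-104.1° A.
Step 7 — Complex power: S = V·I* = 846 - j11.66 VA.
Step 8 — Real power: P = Re(S) = 846 W.
Step 9 — Reactive power: Q = Im(S) = -11.66 VAR.
Step 10 — Apparent power: |S| = 846.1 VA.
Step 11 — Power factor: PF = P/|S| = 0.9999 (leading).

(a) P = 846 W  (b) Q = -11.66 VAR  (c) S = 846.1 VA  (d) PF = 0.9999 (leading)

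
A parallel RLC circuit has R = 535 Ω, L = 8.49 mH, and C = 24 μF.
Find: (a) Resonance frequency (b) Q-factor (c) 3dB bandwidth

Step 1 — Resonance: ω₀ = 1/√(LC) = 1/√(0.00849·2.4e-05) = 2215 rad/s.
Step 2 — f₀ = ω₀/(2π) = 352.6 Hz.
Step 3 — Parallel Q: Q = R/(ω₀L) = 535/(2215·0.00849) = 28.44.
Step 4 — Bandwidth: Δω = ω₀/Q = 77.88 rad/s; BW = Δω/(2π) = 12.4 Hz.

(a) f₀ = 352.6 Hz  (b) Q = 28.44  (c) BW = 12.4 Hz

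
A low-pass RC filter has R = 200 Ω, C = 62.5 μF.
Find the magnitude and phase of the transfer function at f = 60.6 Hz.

Step 1 — Angular frequency: ω = 2π·60.6 = 380.8 rad/s.
Step 2 — Transfer function: H(jω) = 1/(1 + jωRC).
Step 3 — Denominator: 1 + jωRC = 1 + j·380.8·200·6.25e-05 = 1 + j4.76.
Step 4 — H = 0.04228 - j0.2012.
Step 5 — Magnitude: |H| = 0.2056 (-13.7 dB); phase: φ = -78.1°.

|H| = 0.2056 (-13.7 dB), φ = -78.1°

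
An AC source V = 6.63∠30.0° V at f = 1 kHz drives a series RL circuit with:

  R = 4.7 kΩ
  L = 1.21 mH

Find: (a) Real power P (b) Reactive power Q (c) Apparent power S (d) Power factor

Step 1 — Angular frequency: ω = 2π·f = 2π·1000 = 6283 rad/s.
Step 2 — Component impedances:
  R: Z = R = 4700 Ω
  L: Z = jωL = j·6283·0.00121 = 0 + j7.603 Ω
Step 3 — Series combination: Z_total = R + L = 4700 + j7.603 Ω = 4700∠0.1° Ω.
Step 4 — Source phasor: V = 6.63∠30.0° V = 5.742 + j3.315 V.
Step 5 — Current: I = V / Z = 0.001223 + j0.0007033 A = 0.001411∠29.9° A.
Step 6 — Complex power: S = V·I* = 0.009353 + j1.513e-05 VA.
Step 7 — Real power: P = Re(S) = 0.009353 W.
Step 8 — Reactive power: Q = Im(S) = 1.513e-05 VAR.
Step 9 — Apparent power: |S| = 0.009353 VA.
Step 10 — Power factor: PF = P/|S| = 1 (lagging).

(a) P = 0.009353 W  (b) Q = 1.513e-05 VAR  (c) S = 0.009353 VA  (d) PF = 1 (lagging)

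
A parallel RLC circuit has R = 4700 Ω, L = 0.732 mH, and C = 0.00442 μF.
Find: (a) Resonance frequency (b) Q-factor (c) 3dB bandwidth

Step 1 — Resonance: ω₀ = 1/√(LC) = 1/√(0.000732·4.42e-09) = 5.559e+05 rad/s.
Step 2 — f₀ = ω₀/(2π) = 8.848e+04 Hz.
Step 3 — Parallel Q: Q = R/(ω₀L) = 4700/(5.559e+05·0.000732) = 11.55.
Step 4 — Bandwidth: Δω = ω₀/Q = 4.814e+04 rad/s; BW = Δω/(2π) = 7661 Hz.

(a) f₀ = 8.848e+04 Hz  (b) Q = 11.55  (c) BW = 7661 Hz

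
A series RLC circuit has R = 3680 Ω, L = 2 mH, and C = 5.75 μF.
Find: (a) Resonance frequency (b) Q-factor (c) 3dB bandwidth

Step 1 — Resonance: ω₀ = 1/√(LC) = 1/√(0.002·5.75e-06) = 9325 rad/s.
Step 2 — f₀ = ω₀/(2π) = 1484 Hz.
Step 3 — Series Q: Q = ω₀L/R = 9325·0.002/3680 = 0.005068.
Step 4 — Bandwidth: Δω = ω₀/Q = 1.84e+06 rad/s; BW = Δω/(2π) = 2.928e+05 Hz.

(a) f₀ = 1484 Hz  (b) Q = 0.005068  (c) BW = 2.928e+05 Hz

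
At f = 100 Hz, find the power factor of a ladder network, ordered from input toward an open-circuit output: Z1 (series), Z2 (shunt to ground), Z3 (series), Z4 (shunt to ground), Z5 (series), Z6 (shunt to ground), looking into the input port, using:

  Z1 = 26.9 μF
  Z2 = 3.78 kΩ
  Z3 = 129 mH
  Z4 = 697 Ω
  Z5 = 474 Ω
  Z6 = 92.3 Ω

Step 1 — Angular frequency: ω = 2π·f = 2π·100 = 628.3 rad/s.
Step 2 — Component impedances:
  Z1: Z = 1/(jωC) = -j/(ω·C) = 0 - j59.17 Ω
  Z2: Z = R = 3780 Ω
  Z3: Z = jωL = j·628.3·0.129 = 0 + j81.05 Ω
  Z4: Z = R = 697 Ω
  Z5: Z = R = 474 Ω
  Z6: Z = R = 92.3 Ω
Step 3 — Ladder network (open output): work backward from the far end, alternating series and parallel combinations. Z_in = 290 + j9.957 Ω = 290.1∠2.0° Ω.
Step 4 — Power factor: PF = cos(φ) = Re(Z)/|Z| = 289.96/290.13 = 0.9994.
Step 5 — Type: Im(Z) = 9.957 ⇒ lagging (phase φ = 2.0°).

PF = 0.9994 (lagging, φ = 2.0°)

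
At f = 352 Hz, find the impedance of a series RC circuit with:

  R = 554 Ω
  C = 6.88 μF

Step 1 — Angular frequency: ω = 2π·f = 2π·352 = 2212 rad/s.
Step 2 — Component impedances:
  R: Z = R = 554 Ω
  C: Z = 1/(jωC) = -j/(ω·C) = 0 - j65.72 Ω
Step 3 — Series combination: Z_total = R + C = 554 - j65.72 Ω = 557.9∠-6.8° Ω.

Z = 554 - j65.72 Ω = 557.9∠-6.8° Ω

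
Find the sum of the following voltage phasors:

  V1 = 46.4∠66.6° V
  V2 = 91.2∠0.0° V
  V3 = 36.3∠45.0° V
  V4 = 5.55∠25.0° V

Step 1 — Convert each phasor to rectangular form:
  V1 = 46.4·(cos(66.6°) + j·sin(66.6°)) = 18.43 + j42.58 V
  V2 = 91.2·(cos(0.0°) + j·sin(0.0°)) = 91.2 V
  V3 = 36.3·(cos(45.0°) + j·sin(45.0°)) = 25.67 + j25.67 V
  V4 = 5.55·(cos(25.0°) + j·sin(25.0°)) = 5.03 + j2.346 V
Step 2 — Sum components: V_total = 140.3 + j70.6 V.
Step 3 — Convert to polar: |V_total| = 157.1 V, ∠V_total = 26.7°.

V_total = 157.1∠26.7° V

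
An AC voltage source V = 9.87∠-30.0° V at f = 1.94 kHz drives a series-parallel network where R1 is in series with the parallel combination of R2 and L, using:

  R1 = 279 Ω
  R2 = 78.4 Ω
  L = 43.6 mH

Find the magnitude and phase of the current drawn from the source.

Step 1 — Angular frequency: ω = 2π·f = 2π·1940 = 1.219e+04 rad/s.
Step 2 — Component impedances:
  R1: Z = R = 279 Ω
  R2: Z = R = 78.4 Ω
  L: Z = jωL = j·1.219e+04·0.0436 = 0 + j531.5 Ω
Step 3 — Parallel branch: R2 || L = 1/(1/R2 + 1/L) = 76.73 + j11.32 Ω.
Step 4 — Series with R1: Z_total = R1 + (R2 || L) = 355.7 + j11.32 Ω = 355.9∠1.8° Ω.
Step 5 — Source phasor: V = 9.87∠-30.0° V = 8.548 - j4.935 V.
Step 6 — Ohm's law: I = V / Z_total = (8.548 - j4.935) / (355.7 + j11.32) = 0.02356 - j0.01462 A.
Step 7 — Convert to polar: |I| = 0.02773 A, ∠I = -31.8°.

I = 0.02773∠-31.8° A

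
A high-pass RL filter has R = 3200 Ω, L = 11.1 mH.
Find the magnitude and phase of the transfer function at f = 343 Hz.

Step 1 — Angular frequency: ω = 2π·343 = 2155 rad/s.
Step 2 — Transfer function: H(jω) = jωL/(R + jωL).
Step 3 — Numerator jωL = j·23.92; denominator R + jωL = 3200 + j23.92.
Step 4 — H = 5.588e-05 + j0.007475.
Step 5 — Magnitude: |H| = 0.007475 (-42.5 dB); phase: φ = 89.6°.

|H| = 0.007475 (-42.5 dB), φ = 89.6°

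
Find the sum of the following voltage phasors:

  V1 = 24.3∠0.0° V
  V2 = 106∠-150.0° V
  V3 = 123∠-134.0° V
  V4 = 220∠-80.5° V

Step 1 — Convert each phasor to rectangular form:
  V1 = 24.3·(cos(0.0°) + j·sin(0.0°)) = 24.3 V
  V2 = 106·(cos(-150.0°) + j·sin(-150.0°)) = -91.8 - j53 V
  V3 = 123·(cos(-134.0°) + j·sin(-134.0°)) = -85.44 - j88.48 V
  V4 = 220·(cos(-80.5°) + j·sin(-80.5°)) = 36.31 - j217 V
Step 2 — Sum components: V_total = -116.6 - j358.5 V.
Step 3 — Convert to polar: |V_total| = 377 V, ∠V_total = -108.0°.

V_total = 377∠-108.0° V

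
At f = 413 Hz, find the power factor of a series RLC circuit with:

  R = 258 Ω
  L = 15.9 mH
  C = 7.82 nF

Step 1 — Angular frequency: ω = 2π·f = 2π·413 = 2595 rad/s.
Step 2 — Component impedances:
  R: Z = R = 258 Ω
  L: Z = jωL = j·2595·0.0159 = 0 + j41.26 Ω
  C: Z = 1/(jωC) = -j/(ω·C) = 0 - j4.928e+04 Ω
Step 3 — Series combination: Z_total = R + L + C = 258 - j4.924e+04 Ω = 4.924e+04∠-89.7° Ω.
Step 4 — Power factor: PF = cos(φ) = Re(Z)/|Z| = 258/4.924e+04 = 0.00524.
Step 5 — Type: Im(Z) = -4.924e+04 ⇒ leading (phase φ = -89.7°).

PF = 0.00524 (leading, φ = -89.7°)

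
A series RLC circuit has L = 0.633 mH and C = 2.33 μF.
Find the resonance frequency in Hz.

Step 1 — Resonance condition Im(Z)=0 gives ω₀ = 1/√(LC).
Step 2 — ω₀ = 1/√(0.000633·2.33e-06) = 2.604e+04 rad/s.
Step 3 — f₀ = ω₀/(2π) = 4144 Hz.

f₀ = 4144 Hz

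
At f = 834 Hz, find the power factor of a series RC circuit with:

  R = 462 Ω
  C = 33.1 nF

Step 1 — Angular frequency: ω = 2π·f = 2π·834 = 5240 rad/s.
Step 2 — Component impedances:
  R: Z = R = 462 Ω
  C: Z = 1/(jωC) = -j/(ω·C) = 0 - j5765 Ω
Step 3 — Series combination: Z_total = R + C = 462 - j5765 Ω = 5784∠-85.4° Ω.
Step 4 — Power factor: PF = cos(φ) = Re(Z)/|Z| = 462/5784 = 0.07988.
Step 5 — Type: Im(Z) = -5765 ⇒ leading (phase φ = -85.4°).

PF = 0.07988 (leading, φ = -85.4°)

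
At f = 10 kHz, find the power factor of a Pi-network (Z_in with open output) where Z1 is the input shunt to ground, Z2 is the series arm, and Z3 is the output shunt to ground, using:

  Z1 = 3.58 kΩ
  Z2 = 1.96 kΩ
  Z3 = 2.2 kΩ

Step 1 — Angular frequency: ω = 2π·f = 2π·1e+04 = 6.283e+04 rad/s.
Step 2 — Component impedances:
  Z1: Z = R = 3580 Ω
  Z2: Z = R = 1960 Ω
  Z3: Z = R = 2200 Ω
Step 3 — With open output, the series arm Z2 and the output shunt Z3 appear in series to ground: Z2 + Z3 = 4160 Ω.
Step 4 — Parallel with input shunt Z1: Z_in = Z1 || (Z2 + Z3) = 1924 Ω = 1924∠0.0° Ω.
Step 5 — Power factor: PF = cos(φ) = Re(Z)/|Z| = 1924/1924 = 1.
Step 6 — Type: Im(Z) = 0 ⇒ unity (phase φ = 0.0°).

PF = 1 (unity, φ = 0.0°)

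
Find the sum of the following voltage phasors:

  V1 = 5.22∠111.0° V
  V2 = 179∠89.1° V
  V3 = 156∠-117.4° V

Step 1 — Convert each phasor to rectangular form:
  V1 = 5.22·(cos(111.0°) + j·sin(111.0°)) = -1.871 + j4.873 V
  V2 = 179·(cos(89.1°) + j·sin(89.1°)) = 2.812 + j179 V
  V3 = 156·(cos(-117.4°) + j·sin(-117.4°)) = -71.79 - j138.5 V
Step 2 — Sum components: V_total = -70.85 + j45.35 V.
Step 3 — Convert to polar: |V_total| = 84.12 V, ∠V_total = 147.4°.

V_total = 84.12∠147.4° V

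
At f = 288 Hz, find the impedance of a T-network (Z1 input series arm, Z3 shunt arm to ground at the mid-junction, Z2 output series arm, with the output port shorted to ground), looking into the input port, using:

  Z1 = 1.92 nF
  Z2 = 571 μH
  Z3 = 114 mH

Step 1 — Angular frequency: ω = 2π·f = 2π·288 = 1810 rad/s.
Step 2 — Component impedances:
  Z1: Z = 1/(jωC) = -j/(ω·C) = 0 - j2.878e+05 Ω
  Z2: Z = jωL = j·1810·0.000571 = 0 + j1.033 Ω
  Z3: Z = jωL = j·1810·0.114 = 0 + j206.3 Ω
Step 3 — With the output port shorted to ground, the output series arm Z2 runs from the junction to ground; the shunt arm Z3 also runs from the junction to ground. They appear in parallel: Z3 || Z2 = 0 + j1.028 Ω.
Step 4 — Series with input arm Z1: Z_in = Z1 + (Z3 || Z2) = 0 - j2.878e+05 Ω = 2.878e+05∠-90.0° Ω.

Z = 0 - j2.878e+05 Ω = 2.878e+05∠-90.0° Ω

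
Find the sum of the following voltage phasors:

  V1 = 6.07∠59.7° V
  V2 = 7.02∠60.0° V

Step 1 — Convert each phasor to rectangular form:
  V1 = 6.07·(cos(59.7°) + j·sin(59.7°)) = 3.062 + j5.241 V
  V2 = 7.02·(cos(60.0°) + j·sin(60.0°)) = 3.51 + j6.079 V
Step 2 — Sum components: V_total = 6.572 + j11.32 V.
Step 3 — Convert to polar: |V_total| = 13.09 V, ∠V_total = 59.9°.

V_total = 13.09∠59.9° V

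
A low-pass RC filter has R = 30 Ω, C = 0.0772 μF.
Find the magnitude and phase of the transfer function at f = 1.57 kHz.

Step 1 — Angular frequency: ω = 2π·1570 = 9865 rad/s.
Step 2 — Transfer function: H(jω) = 1/(1 + jωRC).
Step 3 — Denominator: 1 + jωRC = 1 + j·9865·30·7.72e-08 = 1 + j0.02285.
Step 4 — H = 0.9995 - j0.02283.
Step 5 — Magnitude: |H| = 0.9997 (-0.0 dB); phase: φ = -1.3°.

|H| = 0.9997 (-0.0 dB), φ = -1.3°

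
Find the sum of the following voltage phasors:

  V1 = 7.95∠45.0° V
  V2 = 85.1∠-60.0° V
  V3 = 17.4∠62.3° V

Step 1 — Convert each phasor to rectangular form:
  V1 = 7.95·(cos(45.0°) + j·sin(45.0°)) = 5.621 + j5.621 V
  V2 = 85.1·(cos(-60.0°) + j·sin(-60.0°)) = 42.55 - j73.7 V
  V3 = 17.4·(cos(62.3°) + j·sin(62.3°)) = 8.088 + j15.41 V
Step 2 — Sum components: V_total = 56.26 - j52.67 V.
Step 3 — Convert to polar: |V_total| = 77.07 V, ∠V_total = -43.1°.

V_total = 77.07∠-43.1° V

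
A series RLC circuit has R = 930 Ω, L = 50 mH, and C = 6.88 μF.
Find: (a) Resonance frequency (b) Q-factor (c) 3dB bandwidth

Step 1 — Resonance condition Im(Z)=0 gives ω₀ = 1/√(LC).
Step 2 — ω₀ = 1/√(0.05·6.88e-06) = 1705 rad/s.
Step 3 — f₀ = ω₀/(2π) = 271.4 Hz.
Step 4 — Series Q: Q = ω₀L/R = 1705·0.05/930 = 0.09167.
Step 5 — 3dB bandwidth: Δω = ω₀/Q = 1.86e+04 rad/s; BW = Δω/(2π) = 2960 Hz.

(a) f₀ = 271.4 Hz  (b) Q = 0.09167  (c) BW = 2960 Hz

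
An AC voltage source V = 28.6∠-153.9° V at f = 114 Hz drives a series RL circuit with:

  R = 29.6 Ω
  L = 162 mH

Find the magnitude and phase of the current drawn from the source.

Step 1 — Angular frequency: ω = 2π·f = 2π·114 = 716.3 rad/s.
Step 2 — Component impedances:
  R: Z = R = 29.6 Ω
  L: Z = jωL = j·716.3·0.162 = 0 + j116 Ω
Step 3 — Series combination: Z_total = R + L = 29.6 + j116 Ω = 119.8∠75.7° Ω.
Step 4 — Source phasor: V = 28.6∠-153.9° V = -25.68 - j12.58 V.
Step 5 — Ohm's law: I = V / Z_total = (-25.68 - j12.58) / (29.6 + j116) = -0.1548 + j0.1818 A.
Step 6 — Convert to polar: |I| = 0.2388 A, ∠I = 130.4°.

I = 0.2388∠130.4° A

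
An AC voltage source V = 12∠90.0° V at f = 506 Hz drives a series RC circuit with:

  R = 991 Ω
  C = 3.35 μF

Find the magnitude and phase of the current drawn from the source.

Step 1 — Angular frequency: ω = 2π·f = 2π·506 = 3179 rad/s.
Step 2 — Component impedances:
  R: Z = R = 991 Ω
  C: Z = 1/(jωC) = -j/(ω·C) = 0 - j93.89 Ω
Step 3 — Series combination: Z_total = R + C = 991 - j93.89 Ω = 995.4∠-5.4° Ω.
Step 4 — Source phasor: V = 12∠90.0° V = 0 + j12 V.
Step 5 — Ohm's law: I = V / Z_total = (0 + j12) / (991 - j93.89) = -0.001137 + j0.012 A.
Step 6 — Convert to polar: |I| = 0.01205 A, ∠I = 95.4°.

I = 0.01205∠95.4° A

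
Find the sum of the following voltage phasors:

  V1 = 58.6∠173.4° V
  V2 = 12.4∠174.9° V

Step 1 — Convert each phasor to rectangular form:
  V1 = 58.6·(cos(173.4°) + j·sin(173.4°)) = -58.21 + j6.735 V
  V2 = 12.4·(cos(174.9°) + j·sin(174.9°)) = -12.35 + j1.102 V
Step 2 — Sum components: V_total = -70.56 + j7.838 V.
Step 3 — Convert to polar: |V_total| = 71 V, ∠V_total = 173.7°.

V_total = 71∠173.7° V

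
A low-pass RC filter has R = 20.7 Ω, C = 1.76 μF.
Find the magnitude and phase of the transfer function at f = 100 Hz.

Step 1 — Angular frequency: ω = 2π·100 = 628.3 rad/s.
Step 2 — Transfer function: H(jω) = 1/(1 + jωRC).
Step 3 — Denominator: 1 + jωRC = 1 + j·628.3·20.7·1.76e-06 = 1 + j0.02289.
Step 4 — H = 0.9995 - j0.02288.
Step 5 — Magnitude: |H| = 0.9997 (-0.0 dB); phase: φ = -1.3°.

|H| = 0.9997 (-0.0 dB), φ = -1.3°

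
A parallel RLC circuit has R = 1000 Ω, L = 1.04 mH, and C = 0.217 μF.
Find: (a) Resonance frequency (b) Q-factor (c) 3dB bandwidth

Step 1 — Resonance: ω₀ = 1/√(LC) = 1/√(0.00104·2.17e-07) = 6.657e+04 rad/s.
Step 2 — f₀ = ω₀/(2π) = 1.059e+04 Hz.
Step 3 — Parallel Q: Q = R/(ω₀L) = 1000/(6.657e+04·0.00104) = 14.44.
Step 4 — Bandwidth: Δω = ω₀/Q = 4608 rad/s; BW = Δω/(2π) = 733.4 Hz.

(a) f₀ = 1.059e+04 Hz  (b) Q = 14.44  (c) BW = 733.4 Hz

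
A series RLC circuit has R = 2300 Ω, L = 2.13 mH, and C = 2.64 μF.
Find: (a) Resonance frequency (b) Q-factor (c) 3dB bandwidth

Step 1 — Resonance condition Im(Z)=0 gives ω₀ = 1/√(LC).
Step 2 — ω₀ = 1/√(0.00213·2.64e-06) = 1.334e+04 rad/s.
Step 3 — f₀ = ω₀/(2π) = 2122 Hz.
Step 4 — Series Q: Q = ω₀L/R = 1.334e+04·0.00213/2300 = 0.01235.
Step 5 — 3dB bandwidth: Δω = ω₀/Q = 1.08e+06 rad/s; BW = Δω/(2π) = 1.719e+05 Hz.

(a) f₀ = 2122 Hz  (b) Q = 0.01235  (c) BW = 1.719e+05 Hz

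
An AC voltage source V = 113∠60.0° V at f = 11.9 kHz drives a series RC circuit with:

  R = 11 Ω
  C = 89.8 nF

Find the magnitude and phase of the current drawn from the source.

Step 1 — Angular frequency: ω = 2π·f = 2π·1.19e+04 = 7.477e+04 rad/s.
Step 2 — Component impedances:
  R: Z = R = 11 Ω
  C: Z = 1/(jωC) = -j/(ω·C) = 0 - j148.9 Ω
Step 3 — Series combination: Z_total = R + C = 11 - j148.9 Ω = 149.3∠-85.8° Ω.
Step 4 — Source phasor: V = 113∠60.0° V = 56.5 + j97.86 V.
Step 5 — Ohm's law: I = V / Z_total = (56.5 + j97.86) / (11 - j148.9) = -0.6256 + j0.4256 A.
Step 6 — Convert to polar: |I| = 0.7567 A, ∠I = 145.8°.

I = 0.7567∠145.8° A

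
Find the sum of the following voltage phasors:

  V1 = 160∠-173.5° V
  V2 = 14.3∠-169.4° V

Step 1 — Convert each phasor to rectangular form:
  V1 = 160·(cos(-173.5°) + j·sin(-173.5°)) = -159 - j18.11 V
  V2 = 14.3·(cos(-169.4°) + j·sin(-169.4°)) = -14.06 - j2.631 V
Step 2 — Sum components: V_total = -173 - j20.74 V.
Step 3 — Convert to polar: |V_total| = 174.3 V, ∠V_total = -173.2°.

V_total = 174.3∠-173.2° V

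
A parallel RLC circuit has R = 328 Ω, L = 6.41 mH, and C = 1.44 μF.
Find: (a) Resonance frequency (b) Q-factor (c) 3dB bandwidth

Step 1 — Resonance: ω₀ = 1/√(LC) = 1/√(0.00641·1.44e-06) = 1.041e+04 rad/s.
Step 2 — f₀ = ω₀/(2π) = 1657 Hz.
Step 3 — Parallel Q: Q = R/(ω₀L) = 328/(1.041e+04·0.00641) = 4.916.
Step 4 — Bandwidth: Δω = ω₀/Q = 2117 rad/s; BW = Δω/(2π) = 337 Hz.

(a) f₀ = 1657 Hz  (b) Q = 4.916  (c) BW = 337 Hz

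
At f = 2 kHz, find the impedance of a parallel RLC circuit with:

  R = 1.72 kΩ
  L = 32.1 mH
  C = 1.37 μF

Step 1 — Angular frequency: ω = 2π·f = 2π·2000 = 1.257e+04 rad/s.
Step 2 — Component impedances:
  R: Z = R = 1720 Ω
  L: Z = jωL = j·1.257e+04·0.0321 = 0 + j403.4 Ω
  C: Z = 1/(jωC) = -j/(ω·C) = 0 - j58.09 Ω
Step 3 — Parallel combination: 1/Z_total = 1/R + 1/L + 1/C; Z_total = 2.673 - j67.75 Ω = 67.8∠-87.7° Ω.

Z = 2.673 - j67.75 Ω = 67.8∠-87.7° Ω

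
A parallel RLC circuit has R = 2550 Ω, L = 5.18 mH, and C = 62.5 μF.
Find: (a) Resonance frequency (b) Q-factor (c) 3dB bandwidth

Step 1 — Resonance: ω₀ = 1/√(LC) = 1/√(0.00518·6.25e-05) = 1757 rad/s.
Step 2 — f₀ = ω₀/(2π) = 279.7 Hz.
Step 3 — Parallel Q: Q = R/(ω₀L) = 2550/(1757·0.00518) = 280.1.
Step 4 — Bandwidth: Δω = ω₀/Q = 6.275 rad/s; BW = Δω/(2π) = 0.9986 Hz.

(a) f₀ = 279.7 Hz  (b) Q = 280.1  (c) BW = 0.9986 Hz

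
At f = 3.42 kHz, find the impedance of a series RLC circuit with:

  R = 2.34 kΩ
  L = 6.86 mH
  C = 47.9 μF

Step 1 — Angular frequency: ω = 2π·f = 2π·3420 = 2.149e+04 rad/s.
Step 2 — Component impedances:
  R: Z = R = 2340 Ω
  L: Z = jωL = j·2.149e+04·0.00686 = 0 + j147.4 Ω
  C: Z = 1/(jωC) = -j/(ω·C) = 0 - j0.9715 Ω
Step 3 — Series combination: Z_total = R + L + C = 2340 + j146.4 Ω = 2345∠3.6° Ω.

Z = 2340 + j146.4 Ω = 2345∠3.6° Ω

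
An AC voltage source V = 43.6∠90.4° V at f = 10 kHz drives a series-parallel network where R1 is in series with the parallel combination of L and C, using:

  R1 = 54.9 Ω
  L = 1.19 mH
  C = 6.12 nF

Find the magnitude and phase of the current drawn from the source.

Step 1 — Angular frequency: ω = 2π·f = 2π·1e+04 = 6.283e+04 rad/s.
Step 2 — Component impedances:
  R1: Z = R = 54.9 Ω
  L: Z = jωL = j·6.283e+04·0.00119 = 0 + j74.77 Ω
  C: Z = 1/(jωC) = -j/(ω·C) = 0 - j2601 Ω
Step 3 — Parallel branch: L || C = 1/(1/L + 1/C) = 0 + j76.98 Ω.
Step 4 — Series with R1: Z_total = R1 + (L || C) = 54.9 + j76.98 Ω = 94.55∠54.5° Ω.
Step 5 — Source phasor: V = 43.6∠90.4° V = -0.3044 + j43.6 V.
Step 6 — Ohm's law: I = V / Z_total = (-0.3044 + j43.6) / (54.9 + j76.98) = 0.3735 + j0.2703 A.
Step 7 — Convert to polar: |I| = 0.4611 A, ∠I = 35.9°.

I = 0.4611∠35.9° A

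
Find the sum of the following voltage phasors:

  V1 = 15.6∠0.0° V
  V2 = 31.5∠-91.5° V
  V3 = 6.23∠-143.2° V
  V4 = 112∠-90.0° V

Step 1 — Convert each phasor to rectangular form:
  V1 = 15.6·(cos(0.0°) + j·sin(0.0°)) = 15.6 V
  V2 = 31.5·(cos(-91.5°) + j·sin(-91.5°)) = -0.8246 - j31.49 V
  V3 = 6.23·(cos(-143.2°) + j·sin(-143.2°)) = -4.989 - j3.732 V
  V4 = 112·(cos(-90.0°) + j·sin(-90.0°)) = 0 - j112 V
Step 2 — Sum components: V_total = 9.787 - j147.2 V.
Step 3 — Convert to polar: |V_total| = 147.5 V, ∠V_total = -86.2°.

V_total = 147.5∠-86.2° V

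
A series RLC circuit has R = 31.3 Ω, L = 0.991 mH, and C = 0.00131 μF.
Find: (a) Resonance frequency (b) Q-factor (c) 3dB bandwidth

Step 1 — Resonance condition Im(Z)=0 gives ω₀ = 1/√(LC).
Step 2 — ω₀ = 1/√(0.000991·1.31e-09) = 8.777e+05 rad/s.
Step 3 — f₀ = ω₀/(2π) = 1.397e+05 Hz.
Step 4 — Series Q: Q = ω₀L/R = 8.777e+05·0.000991/31.3 = 27.79.
Step 5 — 3dB bandwidth: Δω = ω₀/Q = 3.158e+04 rad/s; BW = Δω/(2π) = 5027 Hz.

(a) f₀ = 1.397e+05 Hz  (b) Q = 27.79  (c) BW = 5027 Hz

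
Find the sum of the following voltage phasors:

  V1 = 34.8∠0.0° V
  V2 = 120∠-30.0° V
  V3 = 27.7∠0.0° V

Step 1 — Convert each phasor to rectangular form:
  V1 = 34.8·(cos(0.0°) + j·sin(0.0°)) = 34.8 V
  V2 = 120·(cos(-30.0°) + j·sin(-30.0°)) = 103.9 - j60 V
  V3 = 27.7·(cos(0.0°) + j·sin(0.0°)) = 27.7 V
Step 2 — Sum components: V_total = 166.4 - j60 V.
Step 3 — Convert to polar: |V_total| = 176.9 V, ∠V_total = -19.8°.

V_total = 176.9∠-19.8° V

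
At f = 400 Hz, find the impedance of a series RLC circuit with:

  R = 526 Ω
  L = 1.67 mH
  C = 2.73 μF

Step 1 — Angular frequency: ω = 2π·f = 2π·400 = 2513 rad/s.
Step 2 — Component impedances:
  R: Z = R = 526 Ω
  L: Z = jωL = j·2513·0.00167 = 0 + j4.197 Ω
  C: Z = 1/(jωC) = -j/(ω·C) = 0 - j145.7 Ω
Step 3 — Series combination: Z_total = R + L + C = 526 - j141.5 Ω = 544.7∠-15.1° Ω.

Z = 526 - j141.5 Ω = 544.7∠-15.1° Ω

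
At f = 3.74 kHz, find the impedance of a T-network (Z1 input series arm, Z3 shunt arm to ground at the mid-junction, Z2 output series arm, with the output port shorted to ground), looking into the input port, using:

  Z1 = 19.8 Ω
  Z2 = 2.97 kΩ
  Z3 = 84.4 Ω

Step 1 — Angular frequency: ω = 2π·f = 2π·3740 = 2.35e+04 rad/s.
Step 2 — Component impedances:
  Z1: Z = R = 19.8 Ω
  Z2: Z = R = 2970 Ω
  Z3: Z = R = 84.4 Ω
Step 3 — With the output port shorted to ground, the output series arm Z2 runs from the junction to ground; the shunt arm Z3 also runs from the junction to ground. They appear in parallel: Z3 || Z2 = 82.07 Ω.
Step 4 — Series with input arm Z1: Z_in = Z1 + (Z3 || Z2) = 101.9 Ω = 101.9∠0.0° Ω.

Z = 101.9 Ω = 101.9∠0.0° Ω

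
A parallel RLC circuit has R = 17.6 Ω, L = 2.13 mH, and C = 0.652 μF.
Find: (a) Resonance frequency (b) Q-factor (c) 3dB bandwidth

Step 1 — Resonance: ω₀ = 1/√(LC) = 1/√(0.00213·6.52e-07) = 2.683e+04 rad/s.
Step 2 — f₀ = ω₀/(2π) = 4271 Hz.
Step 3 — Parallel Q: Q = R/(ω₀L) = 17.6/(2.683e+04·0.00213) = 0.3079.
Step 4 — Bandwidth: Δω = ω₀/Q = 8.714e+04 rad/s; BW = Δω/(2π) = 1.387e+04 Hz.

(a) f₀ = 4271 Hz  (b) Q = 0.3079  (c) BW = 1.387e+04 Hz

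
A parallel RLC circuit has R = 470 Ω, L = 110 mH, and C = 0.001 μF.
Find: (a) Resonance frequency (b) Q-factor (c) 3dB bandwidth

Step 1 — Resonance: ω₀ = 1/√(LC) = 1/√(0.11·1e-09) = 9.535e+04 rad/s.
Step 2 — f₀ = ω₀/(2π) = 1.517e+04 Hz.
Step 3 — Parallel Q: Q = R/(ω₀L) = 470/(9.535e+04·0.11) = 0.04481.
Step 4 — Bandwidth: Δω = ω₀/Q = 2.128e+06 rad/s; BW = Δω/(2π) = 3.386e+05 Hz.

(a) f₀ = 1.517e+04 Hz  (b) Q = 0.04481  (c) BW = 3.386e+05 Hz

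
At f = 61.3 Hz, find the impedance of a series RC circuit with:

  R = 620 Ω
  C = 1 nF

Step 1 — Angular frequency: ω = 2π·f = 2π·61.3 = 385.2 rad/s.
Step 2 — Component impedances:
  R: Z = R = 620 Ω
  C: Z = 1/(jωC) = -j/(ω·C) = 0 - j2.596e+06 Ω
Step 3 — Series combination: Z_total = R + C = 620 - j2.596e+06 Ω = 2.596e+06∠-90.0° Ω.

Z = 620 - j2.596e+06 Ω = 2.596e+06∠-90.0° Ω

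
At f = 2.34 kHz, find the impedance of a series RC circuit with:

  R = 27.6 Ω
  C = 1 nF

Step 1 — Angular frequency: ω = 2π·f = 2π·2340 = 1.47e+04 rad/s.
Step 2 — Component impedances:
  R: Z = R = 27.6 Ω
  C: Z = 1/(jωC) = -j/(ω·C) = 0 - j6.801e+04 Ω
Step 3 — Series combination: Z_total = R + C = 27.6 - j6.801e+04 Ω = 6.801e+04∠-90.0° Ω.

Z = 27.6 - j6.801e+04 Ω = 6.801e+04∠-90.0° Ω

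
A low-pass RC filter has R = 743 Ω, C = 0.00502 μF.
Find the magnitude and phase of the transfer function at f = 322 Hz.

Step 1 — Angular frequency: ω = 2π·322 = 2023 rad/s.
Step 2 — Transfer function: H(jω) = 1/(1 + jωRC).
Step 3 — Denominator: 1 + jωRC = 1 + j·2023·743·5.02e-09 = 1 + j0.007546.
Step 4 — H = 0.9999 - j0.007546.
Step 5 — Magnitude: |H| = 1 (-0.0 dB); phase: φ = -0.4°.

|H| = 1 (-0.0 dB), φ = -0.4°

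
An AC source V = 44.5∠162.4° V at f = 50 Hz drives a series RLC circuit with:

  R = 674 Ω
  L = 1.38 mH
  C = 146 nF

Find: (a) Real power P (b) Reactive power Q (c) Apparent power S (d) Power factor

Step 1 — Angular frequency: ω = 2π·f = 2π·50 = 314.2 rad/s.
Step 2 — Component impedances:
  R: Z = R = 674 Ω
  L: Z = jωL = j·314.2·0.00138 = 0 + j0.4335 Ω
  C: Z = 1/(jωC) = -j/(ω·C) = 0 - j2.18e+04 Ω
Step 3 — Series combination: Z_total = R + L + C = 674 - j2.18e+04 Ω = 2.181e+04∠-88.2° Ω.
Step 4 — Source phasor: V = 44.5∠162.4° V = -42.42 + j13.46 V.
Step 5 — Current: I = V / Z = -0.0006767 - j0.001925 A = 0.00204∠-109.4° A.
Step 6 — Complex power: S = V·I* = 0.002805 - j0.09074 VA.
Step 7 — Real power: P = Re(S) = 0.002805 W.
Step 8 — Reactive power: Q = Im(S) = -0.09074 VAR.
Step 9 — Apparent power: |S| = 0.09079 VA.
Step 10 — Power factor: PF = P/|S| = 0.0309 (leading).

(a) P = 0.002805 W  (b) Q = -0.09074 VAR  (c) S = 0.09079 VA  (d) PF = 0.0309 (leading)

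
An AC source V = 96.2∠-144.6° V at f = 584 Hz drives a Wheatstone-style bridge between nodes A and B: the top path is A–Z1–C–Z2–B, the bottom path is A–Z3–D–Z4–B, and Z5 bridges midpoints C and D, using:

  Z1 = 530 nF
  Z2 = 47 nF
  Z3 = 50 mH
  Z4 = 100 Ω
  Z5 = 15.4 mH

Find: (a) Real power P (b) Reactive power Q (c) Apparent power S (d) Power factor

Step 1 — Angular frequency: ω = 2π·f = 2π·584 = 3669 rad/s.
Step 2 — Component impedances:
  Z1: Z = 1/(jωC) = -j/(ω·C) = 0 - j514.2 Ω
  Z2: Z = 1/(jωC) = -j/(ω·C) = 0 - j5798 Ω
  Z3: Z = jωL = j·3669·0.05 = 0 + j183.5 Ω
  Z4: Z = R = 100 Ω
  Z5: Z = jωL = j·3669·0.0154 = 0 + j56.51 Ω
Step 3 — Bridge requires nodal analysis (the Z5 bridge couples midpoints C and D, so the two paths cannot be reduced to a simple series/parallel combination). Setting node B to ground and injecting 1 A at node A, the 3-node admittance system at A, C, D solves to V_A = Z_AB = 98.65 + j304.7 Ω = 320.3∠72.1° Ω.
Step 4 — Source phasor: V = 96.2∠-144.6° V = -78.42 - j55.73 V.
Step 5 — Current: I = V / Z = -0.2409 + j0.1793 A = 0.3003∠143.3° A.
Step 6 — Complex power: S = V·I* = 8.898 + j27.49 VA.
Step 7 — Real power: P = Re(S) = 8.898 W.
Step 8 — Reactive power: Q = Im(S) = 27.49 VAR.
Step 9 — Apparent power: |S| = 28.89 VA.
Step 10 — Power factor: PF = P/|S| = 0.308 (lagging).

(a) P = 8.898 W  (b) Q = 27.49 VAR  (c) S = 28.89 VA  (d) PF = 0.308 (lagging)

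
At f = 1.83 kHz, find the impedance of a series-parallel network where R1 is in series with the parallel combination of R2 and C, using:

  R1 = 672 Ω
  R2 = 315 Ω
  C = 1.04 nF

Step 1 — Angular frequency: ω = 2π·f = 2π·1830 = 1.15e+04 rad/s.
Step 2 — Component impedances:
  R1: Z = R = 672 Ω
  R2: Z = R = 315 Ω
  C: Z = 1/(jωC) = -j/(ω·C) = 0 - j8.362e+04 Ω
Step 3 — Parallel branch: R2 || C = 1/(1/R2 + 1/C) = 315 - j1.187 Ω.
Step 4 — Series with R1: Z_total = R1 + (R2 || C) = 987 - j1.187 Ω = 987∠-0.1° Ω.

Z = 987 - j1.187 Ω = 987∠-0.1° Ω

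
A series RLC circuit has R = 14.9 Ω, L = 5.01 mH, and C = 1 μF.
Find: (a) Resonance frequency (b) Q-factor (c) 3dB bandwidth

Step 1 — Resonance condition Im(Z)=0 gives ω₀ = 1/√(LC).
Step 2 — ω₀ = 1/√(0.00501·1e-06) = 1.413e+04 rad/s.
Step 3 — f₀ = ω₀/(2π) = 2249 Hz.
Step 4 — Series Q: Q = ω₀L/R = 1.413e+04·0.00501/14.9 = 4.75.
Step 5 — 3dB bandwidth: Δω = ω₀/Q = 2974 rad/s; BW = Δω/(2π) = 473.3 Hz.

(a) f₀ = 2249 Hz  (b) Q = 4.75  (c) BW = 473.3 Hz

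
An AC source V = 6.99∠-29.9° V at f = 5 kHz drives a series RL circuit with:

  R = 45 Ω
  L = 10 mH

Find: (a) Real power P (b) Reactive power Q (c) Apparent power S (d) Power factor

Step 1 — Angular frequency: ω = 2π·f = 2π·5000 = 3.142e+04 rad/s.
Step 2 — Component impedances:
  R: Z = R = 45 Ω
  L: Z = jωL = j·3.142e+04·0.01 = 0 + j314.2 Ω
Step 3 — Series combination: Z_total = R + L = 45 + j314.2 Ω = 317.4∠81.8° Ω.
Step 4 — Source phasor: V = 6.99∠-29.9° V = 6.06 - j3.484 V.
Step 5 — Current: I = V / Z = -0.008161 - j0.02046 A = 0.02203∠-111.7° A.
Step 6 — Complex power: S = V·I* = 0.02183 + j0.1524 VA.
Step 7 — Real power: P = Re(S) = 0.02183 W.
Step 8 — Reactive power: Q = Im(S) = 0.1524 VAR.
Step 9 — Apparent power: |S| = 0.154 VA.
Step 10 — Power factor: PF = P/|S| = 0.1418 (lagging).

(a) P = 0.02183 W  (b) Q = 0.1524 VAR  (c) S = 0.154 VA  (d) PF = 0.1418 (lagging)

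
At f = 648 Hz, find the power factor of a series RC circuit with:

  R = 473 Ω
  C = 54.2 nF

Step 1 — Angular frequency: ω = 2π·f = 2π·648 = 4072 rad/s.
Step 2 — Component impedances:
  R: Z = R = 473 Ω
  C: Z = 1/(jωC) = -j/(ω·C) = 0 - j4532 Ω
Step 3 — Series combination: Z_total = R + C = 473 - j4532 Ω = 4556∠-84.0° Ω.
Step 4 — Power factor: PF = cos(φ) = Re(Z)/|Z| = 473/4556 = 0.1038.
Step 5 — Type: Im(Z) = -4532 ⇒ leading (phase φ = -84.0°).

PF = 0.1038 (leading, φ = -84.0°)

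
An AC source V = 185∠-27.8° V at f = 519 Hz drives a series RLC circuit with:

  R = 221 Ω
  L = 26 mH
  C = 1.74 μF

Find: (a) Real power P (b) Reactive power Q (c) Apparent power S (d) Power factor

Step 1 — Angular frequency: ω = 2π·f = 2π·519 = 3261 rad/s.
Step 2 — Component impedances:
  R: Z = R = 221 Ω
  L: Z = jωL = j·3261·0.026 = 0 + j84.79 Ω
  C: Z = 1/(jωC) = -j/(ω·C) = 0 - j176.2 Ω
Step 3 — Series combination: Z_total = R + L + C = 221 - j91.45 Ω = 239.2∠-22.5° Ω.
Step 4 — Source phasor: V = 185∠-27.8° V = 163.6 - j86.28 V.
Step 5 — Current: I = V / Z = 0.7702 - j0.07171 A = 0.7735∠-5.3° A.
Step 6 — Complex power: S = V·I* = 132.2 - j54.72 VA.
Step 7 — Real power: P = Re(S) = 132.2 W.
Step 8 — Reactive power: Q = Im(S) = -54.72 VAR.
Step 9 — Apparent power: |S| = 143.1 VA.
Step 10 — Power factor: PF = P/|S| = 0.924 (leading).

(a) P = 132.2 W  (b) Q = -54.72 VAR  (c) S = 143.1 VA  (d) PF = 0.924 (leading)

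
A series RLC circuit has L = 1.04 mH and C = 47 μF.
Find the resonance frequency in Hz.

Step 1 — Resonance condition Im(Z)=0 gives ω₀ = 1/√(LC).
Step 2 — ω₀ = 1/√(0.00104·4.7e-05) = 4523 rad/s.
Step 3 — f₀ = ω₀/(2π) = 719.9 Hz.

f₀ = 719.9 Hz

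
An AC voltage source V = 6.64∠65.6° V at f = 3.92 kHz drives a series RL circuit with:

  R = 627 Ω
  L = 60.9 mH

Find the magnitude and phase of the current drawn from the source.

Step 1 — Angular frequency: ω = 2π·f = 2π·3920 = 2.463e+04 rad/s.
Step 2 — Component impedances:
  R: Z = R = 627 Ω
  L: Z = jωL = j·2.463e+04·0.0609 = 0 + j1500 Ω
Step 3 — Series combination: Z_total = R + L = 627 + j1500 Ω = 1626∠67.3° Ω.
Step 4 — Source phasor: V = 6.64∠65.6° V = 2.743 + j6.047 V.
Step 5 — Ohm's law: I = V / Z_total = (2.743 + j6.047) / (627 + j1500) = 0.004082 - j0.0001222 A.
Step 6 — Convert to polar: |I| = 0.004084 A, ∠I = -1.7°.

I = 0.004084∠-1.7° A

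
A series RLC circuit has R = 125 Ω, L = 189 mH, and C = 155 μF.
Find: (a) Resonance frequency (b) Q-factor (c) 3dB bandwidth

Step 1 — Resonance: ω₀ = 1/√(LC) = 1/√(0.189·0.000155) = 184.8 rad/s.
Step 2 — f₀ = ω₀/(2π) = 29.41 Hz.
Step 3 — Series Q: Q = ω₀L/R = 184.8·0.189/125 = 0.2794.
Step 4 — Bandwidth: Δω = ω₀/Q = 661.4 rad/s; BW = Δω/(2π) = 105.3 Hz.

(a) f₀ = 29.41 Hz  (b) Q = 0.2794  (c) BW = 105.3 Hz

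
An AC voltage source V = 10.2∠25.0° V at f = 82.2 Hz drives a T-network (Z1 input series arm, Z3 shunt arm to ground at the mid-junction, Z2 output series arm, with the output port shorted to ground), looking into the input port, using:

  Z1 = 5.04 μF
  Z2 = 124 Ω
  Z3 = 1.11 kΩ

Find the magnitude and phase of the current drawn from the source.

Step 1 — Angular frequency: ω = 2π·f = 2π·82.2 = 516.5 rad/s.
Step 2 — Component impedances:
  Z1: Z = 1/(jωC) = -j/(ω·C) = 0 - j384.2 Ω
  Z2: Z = R = 124 Ω
  Z3: Z = R = 1110 Ω
Step 3 — With the output port shorted to ground, the output series arm Z2 runs from the junction to ground; the shunt arm Z3 also runs from the junction to ground. They appear in parallel: Z3 || Z2 = 111.5 Ω.
Step 4 — Series with input arm Z1: Z_in = Z1 + (Z3 || Z2) = 111.5 - j384.2 Ω = 400∠-73.8° Ω.
Step 5 — Source phasor: V = 10.2∠25.0° V = 9.244 + j4.311 V.
Step 6 — Ohm's law: I = V / Z_total = (9.244 + j4.311) / (111.5 - j384.2) = -0.003905 + j0.0252 A.
Step 7 — Convert to polar: |I| = 0.0255 A, ∠I = 98.8°.

I = 0.0255∠98.8° A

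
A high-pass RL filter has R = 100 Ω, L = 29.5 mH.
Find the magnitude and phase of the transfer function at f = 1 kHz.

Step 1 — Angular frequency: ω = 2π·1000 = 6283 rad/s.
Step 2 — Transfer function: H(jω) = jωL/(R + jωL).
Step 3 — Numerator jωL = j·185.4; denominator R + jωL = 100 + j185.4.
Step 4 — H = 0.7746 + j0.4179.
Step 5 — Magnitude: |H| = 0.8801 (-1.1 dB); phase: φ = 28.3°.

|H| = 0.8801 (-1.1 dB), φ = 28.3°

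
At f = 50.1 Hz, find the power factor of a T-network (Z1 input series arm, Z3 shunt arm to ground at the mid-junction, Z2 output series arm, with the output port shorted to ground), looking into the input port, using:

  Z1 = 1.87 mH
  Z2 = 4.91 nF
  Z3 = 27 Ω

Step 1 — Angular frequency: ω = 2π·f = 2π·50.1 = 314.8 rad/s.
Step 2 — Component impedances:
  Z1: Z = jωL = j·314.8·0.00187 = 0 + j0.5887 Ω
  Z2: Z = 1/(jωC) = -j/(ω·C) = 0 - j6.47e+05 Ω
  Z3: Z = R = 27 Ω
Step 3 — With the output port shorted to ground, the output series arm Z2 runs from the junction to ground; the shunt arm Z3 also runs from the junction to ground. They appear in parallel: Z3 || Z2 = 27 - j0.001127 Ω.
Step 4 — Series with input arm Z1: Z_in = Z1 + (Z3 || Z2) = 27 + j0.5875 Ω = 27.01∠1.2° Ω.
Step 5 — Power factor: PF = cos(φ) = Re(Z)/|Z| = 27/27.006 = 0.9998.
Step 6 — Type: Im(Z) = 0.5875 ⇒ lagging (phase φ = 1.2°).

PF = 0.9998 (lagging, φ = 1.2°)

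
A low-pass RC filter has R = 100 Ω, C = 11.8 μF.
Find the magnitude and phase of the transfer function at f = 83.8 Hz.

Step 1 — Angular frequency: ω = 2π·83.8 = 526.5 rad/s.
Step 2 — Transfer function: H(jω) = 1/(1 + jωRC).
Step 3 — Denominator: 1 + jωRC = 1 + j·526.5·100·1.18e-05 = 1 + j0.6213.
Step 4 — H = 0.7215 - j0.4483.
Step 5 — Magnitude: |H| = 0.8494 (-1.4 dB); phase: φ = -31.9°.

|H| = 0.8494 (-1.4 dB), φ = -31.9°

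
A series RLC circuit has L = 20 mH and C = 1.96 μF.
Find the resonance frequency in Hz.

Step 1 — Resonance condition Im(Z)=0 gives ω₀ = 1/√(LC).
Step 2 — ω₀ = 1/√(0.02·1.96e-06) = 5051 rad/s.
Step 3 — f₀ = ω₀/(2π) = 803.9 Hz.

f₀ = 803.9 Hz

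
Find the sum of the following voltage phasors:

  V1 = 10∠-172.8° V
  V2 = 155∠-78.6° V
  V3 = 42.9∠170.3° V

Step 1 — Convert each phasor to rectangular form:
  V1 = 10·(cos(-172.8°) + j·sin(-172.8°)) = -9.921 - j1.253 V
  V2 = 155·(cos(-78.6°) + j·sin(-78.6°)) = 30.64 - j151.9 V
  V3 = 42.9·(cos(170.3°) + j·sin(170.3°)) = -42.29 + j7.228 V
Step 2 — Sum components: V_total = -21.57 - j146 V.
Step 3 — Convert to polar: |V_total| = 147.6 V, ∠V_total = -98.4°.

V_total = 147.6∠-98.4° V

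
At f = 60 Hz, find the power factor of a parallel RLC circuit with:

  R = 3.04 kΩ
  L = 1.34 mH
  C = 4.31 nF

Step 1 — Angular frequency: ω = 2π·f = 2π·60 = 377 rad/s.
Step 2 — Component impedances:
  R: Z = R = 3040 Ω
  L: Z = jωL = j·377·0.00134 = 0 + j0.5052 Ω
  C: Z = 1/(jωC) = -j/(ω·C) = 0 - j6.154e+05 Ω
Step 3 — Parallel combination: 1/Z_total = 1/R + 1/L + 1/C; Z_total = 8.395e-05 + j0.5052 Ω = 0.5052∠90.0° Ω.
Step 4 — Power factor: PF = cos(φ) = Re(Z)/|Z| = 8.395e-05/0.5052 = 0.0001662.
Step 5 — Type: Im(Z) = 0.5052 ⇒ lagging (phase φ = 90.0°).

PF = 0.0001662 (lagging, φ = 90.0°)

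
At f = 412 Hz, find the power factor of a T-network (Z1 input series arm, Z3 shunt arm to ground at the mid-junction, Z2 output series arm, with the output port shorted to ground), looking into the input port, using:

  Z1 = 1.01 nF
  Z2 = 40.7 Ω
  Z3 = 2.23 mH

Step 1 — Angular frequency: ω = 2π·f = 2π·412 = 2589 rad/s.
Step 2 — Component impedances:
  Z1: Z = 1/(jωC) = -j/(ω·C) = 0 - j3.825e+05 Ω
  Z2: Z = R = 40.7 Ω
  Z3: Z = jωL = j·2589·0.00223 = 0 + j5.773 Ω
Step 3 — With the output port shorted to ground, the output series arm Z2 runs from the junction to ground; the shunt arm Z3 also runs from the junction to ground. They appear in parallel: Z3 || Z2 = 0.8026 + j5.659 Ω.
Step 4 — Series with input arm Z1: Z_in = Z1 + (Z3 || Z2) = 0.8026 - j3.825e+05 Ω = 3.825e+05∠-90.0° Ω.
Step 5 — Power factor: PF = cos(φ) = Re(Z)/|Z| = 0.80264/3.8247e+05 = 2.099e-06.
Step 6 — Type: Im(Z) = -3.825e+05 ⇒ leading (phase φ = -90.0°).

PF = 2.099e-06 (leading, φ = -90.0°)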